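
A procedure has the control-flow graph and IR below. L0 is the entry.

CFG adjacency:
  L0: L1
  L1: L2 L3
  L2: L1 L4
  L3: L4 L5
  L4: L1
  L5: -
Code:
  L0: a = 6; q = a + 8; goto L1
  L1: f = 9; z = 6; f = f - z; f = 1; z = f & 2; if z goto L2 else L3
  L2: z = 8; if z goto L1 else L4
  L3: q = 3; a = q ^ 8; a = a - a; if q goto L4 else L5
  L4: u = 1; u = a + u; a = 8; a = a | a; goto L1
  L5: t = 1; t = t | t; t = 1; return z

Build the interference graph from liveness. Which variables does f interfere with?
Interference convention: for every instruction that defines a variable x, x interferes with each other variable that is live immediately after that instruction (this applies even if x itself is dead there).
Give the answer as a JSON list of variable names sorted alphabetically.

Block summaries:
  L0: {a,q} / ∅
  L1: {f,z} / ∅
  L2: {z} / ∅
  L3: {a,q} / ∅
  L4: {a,u} / {a}
  L5: {t} / {z}

Backward fixpoint:
  L0: in=∅ out={a}
  L1: in={a} out={a,z}
  L2: in={a} out={a}
  L3: in={z} out={a,z}
  L4: in={a} out={a}
  L5: in={z} out=∅

Interference:
  a↔{f,q,u,z}
  f↔{a,z}
  q↔{a,z}
  t↔{z}
  u↔{a}
  z↔{a,f,q,t}

N(f) = ["a", "z"]

Answer: ["a", "z"]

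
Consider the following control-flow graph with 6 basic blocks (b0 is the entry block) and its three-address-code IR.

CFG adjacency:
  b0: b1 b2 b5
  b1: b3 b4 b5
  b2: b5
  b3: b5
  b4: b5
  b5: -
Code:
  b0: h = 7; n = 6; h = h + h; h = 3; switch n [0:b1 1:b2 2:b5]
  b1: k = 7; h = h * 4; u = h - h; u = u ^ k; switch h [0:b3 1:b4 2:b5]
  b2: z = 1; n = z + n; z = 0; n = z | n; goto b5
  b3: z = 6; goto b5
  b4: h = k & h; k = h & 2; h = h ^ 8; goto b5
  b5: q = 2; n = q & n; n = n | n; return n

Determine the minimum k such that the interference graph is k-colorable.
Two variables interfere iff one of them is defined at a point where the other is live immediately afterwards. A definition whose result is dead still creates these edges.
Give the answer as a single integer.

def/use:
  b0 def {h,n} use ∅
  b1 def {h,k,u} use {h}
  b2 def {n,z} use {n}
  b3 def {z} use ∅
  b4 def {h,k} use {h,k}
  b5 def {n,q} use {n}

Backward fixpoint:
  b0: in=∅ out={h,n}
  b1: in={h,n} out={h,k,n}
  b2: in={n} out={n}
  b3: in={n} out={n}
  b4: in={h,k,n} out={n}
  b5: in={n} out=∅

Interfere edges:
  h↔{k,n,u}
  k↔{h,n,u}
  n↔{h,k,q,u,z}
  q↔{n}
  u↔{h,k,n}
  z↔{n}

Chromatic number:
  clique {h,k,n,u} ⇒ need ≥ 4
  assign h→R1 k→R2 n→R0 q→R1 u→R3 z→R1 — no edge inside a register ⇒ χ ≤ 4
  χ = 4

Answer: 4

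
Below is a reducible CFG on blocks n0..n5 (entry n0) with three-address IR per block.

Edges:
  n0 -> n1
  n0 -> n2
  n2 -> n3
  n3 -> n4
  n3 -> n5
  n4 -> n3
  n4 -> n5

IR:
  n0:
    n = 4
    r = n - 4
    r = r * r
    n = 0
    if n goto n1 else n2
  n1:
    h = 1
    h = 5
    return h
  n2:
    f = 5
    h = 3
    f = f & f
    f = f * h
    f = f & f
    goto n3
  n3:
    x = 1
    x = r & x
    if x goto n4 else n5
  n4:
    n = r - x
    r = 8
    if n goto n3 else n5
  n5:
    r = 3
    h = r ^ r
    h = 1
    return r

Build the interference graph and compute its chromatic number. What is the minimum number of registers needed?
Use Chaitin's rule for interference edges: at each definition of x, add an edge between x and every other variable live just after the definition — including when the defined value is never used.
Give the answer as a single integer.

def/use:
  n0: {n,r} / ∅
  n1: {h} / ∅
  n2: {f,h} / ∅
  n3: {x} / {r}
  n4: {n,r} / {r,x}
  n5: {h,r} / ∅

Liveness:
  n0 li=∅ lo={r}
  n1 li=∅ lo=∅
  n2 li={r} lo={r}
  n3 li={r} lo={r,x}
  n4 li={r,x} lo={r}
  n5 li=∅ lo=∅

Conflict graph:
  f: {h,r}
  h: {f,r}
  n: {r}
  r: {f,h,n,x}
  x: {r}

Chromatic number:
  clique {f,h,r} ⇒ need ≥ 3
  assign f→R1 h→R2 n→R1 r→R0 x→R1 — no edge inside a register ⇒ χ ≤ 3
  χ = 3

Answer: 3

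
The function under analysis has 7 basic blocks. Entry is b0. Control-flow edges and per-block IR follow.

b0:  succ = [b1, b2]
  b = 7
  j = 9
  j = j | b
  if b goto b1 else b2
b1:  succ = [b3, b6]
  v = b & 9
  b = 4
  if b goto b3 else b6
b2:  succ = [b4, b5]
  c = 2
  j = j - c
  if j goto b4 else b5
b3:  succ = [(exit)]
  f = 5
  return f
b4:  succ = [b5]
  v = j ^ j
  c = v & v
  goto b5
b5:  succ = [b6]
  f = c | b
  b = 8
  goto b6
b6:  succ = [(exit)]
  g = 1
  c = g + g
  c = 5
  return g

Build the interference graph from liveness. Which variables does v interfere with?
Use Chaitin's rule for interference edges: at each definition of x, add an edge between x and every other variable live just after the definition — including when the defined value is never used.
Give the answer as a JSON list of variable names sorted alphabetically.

Answer: ["b"]

Analysis:
Block summaries:
  b0 def {b,j} use ∅
  b1 def {b,v} use {b}
  b2 def {c,j} use {j}
  b3 def {f} use ∅
  b4 def {c,v} use {j}
  b5 def {b,f} use {b,c}
  b6 def {c,g} use ∅

Live sets:
  b0 li=∅ lo={b,j}
  b1 li={b} lo=∅
  b2 li={b,j} lo={b,c,j}
  b3 li=∅ lo=∅
  b4 li={b,j} lo={b,c}
  b5 li={b,c} lo=∅
  b6 li=∅ lo=∅

Interference:
  b↔{c,j,v}
  c↔{b,g,j}
  f↔∅
  g↔{c}
  j↔{b,c}
  v↔{b}

N(v) = ["b"]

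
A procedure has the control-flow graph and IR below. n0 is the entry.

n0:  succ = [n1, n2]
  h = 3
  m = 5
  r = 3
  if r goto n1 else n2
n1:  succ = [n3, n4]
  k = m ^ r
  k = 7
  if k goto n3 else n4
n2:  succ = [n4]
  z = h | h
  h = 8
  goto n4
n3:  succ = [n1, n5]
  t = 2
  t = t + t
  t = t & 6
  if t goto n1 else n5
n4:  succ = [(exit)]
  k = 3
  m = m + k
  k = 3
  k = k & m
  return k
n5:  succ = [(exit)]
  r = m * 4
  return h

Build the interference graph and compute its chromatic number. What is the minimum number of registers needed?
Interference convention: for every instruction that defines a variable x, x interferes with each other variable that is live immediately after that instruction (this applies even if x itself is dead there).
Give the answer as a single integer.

Answer: 4

Derivation:
def/use:
  n0 def {h,m,r} use ∅
  n1 def {k} use {m,r}
  n2 def {h,z} use {h}
  n3 def {t} use ∅
  n4 def {k,m} use {m}
  n5 def {r} use {h,m}

Liveness:
  n0 li=∅ lo={h,m,r}
  n1 li={h,m,r} lo={h,m,r}
  n2 li={h,m} lo={m}
  n3 li={h,m,r} lo={h,m,r}
  n4 li={m} lo=∅
  n5 li={h,m} lo=∅

Interfere edges:
  h: {k,m,r,t}
  k: {h,m,r}
  m: {h,k,r,t,z}
  r: {h,k,m,t}
  t: {h,m,r}
  z: {m}

Chromatic number:
  clique {h,k,m,r} ⇒ need ≥ 4
  assign h→r1 k→r3 m→r0 r→r2 t→r3 z→r1 — no edge inside a register ⇒ χ ≤ 4
  χ = 4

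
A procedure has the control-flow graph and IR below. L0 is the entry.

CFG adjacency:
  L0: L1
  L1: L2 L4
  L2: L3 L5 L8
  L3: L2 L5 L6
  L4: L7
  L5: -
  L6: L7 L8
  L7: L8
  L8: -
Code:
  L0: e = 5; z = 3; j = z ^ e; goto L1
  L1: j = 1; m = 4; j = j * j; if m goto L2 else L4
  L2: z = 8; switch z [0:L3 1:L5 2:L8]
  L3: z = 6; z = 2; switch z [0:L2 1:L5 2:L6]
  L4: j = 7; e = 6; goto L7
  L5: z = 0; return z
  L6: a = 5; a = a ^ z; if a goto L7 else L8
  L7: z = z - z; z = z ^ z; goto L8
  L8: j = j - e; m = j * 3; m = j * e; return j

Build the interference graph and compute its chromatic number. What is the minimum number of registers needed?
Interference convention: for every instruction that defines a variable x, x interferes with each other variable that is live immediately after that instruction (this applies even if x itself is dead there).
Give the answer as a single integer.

Answer: 4

Analysis:
def/use:
  L0: def={e,j,z} ue=∅
  L1: def={j,m} ue=∅
  L2: def={z} ue=∅
  L3: def={z} ue=∅
  L4: def={e,j} ue=∅
  L5: def={z} ue=∅
  L6: def={a} ue={z}
  L7: def={z} ue={z}
  L8: def={j,m} ue={e,j}

Backward fixpoint:
  L0 li=∅ lo={e,z}
  L1 li={e,z} lo={e,j,z}
  L2 li={e,j} lo={e,j}
  L3 li={e,j} lo={e,j,z}
  L4 li={z} lo={e,j,z}
  L5 li=∅ lo=∅
  L6 li={e,j,z} lo={e,j,z}
  L7 li={e,j,z} lo={e,j}
  L8 li={e,j} lo=∅

Interfere edges:
  a: {e,j,z}
  e: {a,j,m,z}
  j: {a,e,m,z}
  m: {e,j,z}
  z: {a,e,j,m}

Registers:
  lower bound: {a,e,j,z} mutually conflict ⇒ χ ≥ 4
  assign a→r3 e→r0 j→r1 m→r3 z→r2 — no edge inside a register ⇒ χ ≤ 4
  χ = 4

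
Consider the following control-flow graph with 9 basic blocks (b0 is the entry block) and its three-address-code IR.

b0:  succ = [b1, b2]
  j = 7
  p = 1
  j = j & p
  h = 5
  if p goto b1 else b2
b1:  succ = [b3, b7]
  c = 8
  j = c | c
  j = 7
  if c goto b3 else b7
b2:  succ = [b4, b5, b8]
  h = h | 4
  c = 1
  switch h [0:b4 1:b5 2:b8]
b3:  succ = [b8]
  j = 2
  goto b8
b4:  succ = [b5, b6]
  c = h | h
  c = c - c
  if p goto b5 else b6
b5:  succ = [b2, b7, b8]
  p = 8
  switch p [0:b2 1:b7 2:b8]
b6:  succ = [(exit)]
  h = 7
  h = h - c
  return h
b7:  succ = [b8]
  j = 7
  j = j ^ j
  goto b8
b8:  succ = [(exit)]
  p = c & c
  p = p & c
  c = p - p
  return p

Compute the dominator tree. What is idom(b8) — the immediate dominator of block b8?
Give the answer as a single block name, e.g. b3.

Answer: b0

Derivation:
idom tree: b1←b0 b2←b0 b3←b1 b4←b2 b5←b2 b6←b4 b7←b0 b8←b0
Dom at joins:
  b2: preds {b0,b5}: {b0} ∩ {b0,b2,b5} = {b0}; idom=b0
  b5: preds {b2,b4}: {b0,b2} ∩ {b0,b2,b4} = {b0,b2}; idom=b2
  b7: preds {b1,b5}: {b0,b1} ∩ {b0,b2,b5} = {b0}; idom=b0
  b8: preds {b2,b3,b5,b7}: {b0,b2} ∩ {b0,b1,b3} ∩ {b0,b2,b5} ∩ {b0,b7} = {b0}; idom=b0

idom(b8) = b0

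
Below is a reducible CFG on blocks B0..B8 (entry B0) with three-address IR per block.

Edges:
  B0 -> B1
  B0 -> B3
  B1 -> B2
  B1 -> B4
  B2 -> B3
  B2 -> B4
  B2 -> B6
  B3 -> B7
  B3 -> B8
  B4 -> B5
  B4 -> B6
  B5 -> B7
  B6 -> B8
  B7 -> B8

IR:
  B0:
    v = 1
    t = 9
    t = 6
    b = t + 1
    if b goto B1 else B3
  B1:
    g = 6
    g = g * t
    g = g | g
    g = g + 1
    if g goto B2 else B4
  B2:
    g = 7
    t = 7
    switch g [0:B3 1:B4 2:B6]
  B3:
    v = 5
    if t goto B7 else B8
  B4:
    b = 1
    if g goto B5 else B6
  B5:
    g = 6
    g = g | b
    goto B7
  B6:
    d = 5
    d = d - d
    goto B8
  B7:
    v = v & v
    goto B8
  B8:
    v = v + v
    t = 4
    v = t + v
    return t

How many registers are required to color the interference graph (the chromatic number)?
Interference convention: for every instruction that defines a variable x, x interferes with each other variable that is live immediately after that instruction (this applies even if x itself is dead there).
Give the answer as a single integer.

Block summaries:
  B0: def={b,t,v} ue=∅
  B1: def={g} ue={t}
  B2: def={g,t} ue=∅
  B3: def={v} ue={t}
  B4: def={b} ue={g}
  B5: def={g} ue={b}
  B6: def={d} ue=∅
  B7: def={v} ue={v}
  B8: def={t,v} ue={v}

Backward fixpoint:
  live B0: ∅→{t,v}
  live B1: {t,v}→{g,v}
  live B2: {v}→{g,t,v}
  live B3: {t}→{v}
  live B4: {g,v}→{b,v}
  live B5: {b,v}→{v}
  live B6: {v}→{v}
  live B7: {v}→{v}
  live B8: {v}→∅

Interference:
  b↔{g,t,v}
  d↔{v}
  g↔{b,t,v}
  t↔{b,g,v}
  v↔{b,d,g,t}

Chromatic number:
  clique {b,g,t,v} ⇒ need ≥ 4
  assign b→r1 d→r1 g→r2 t→r3 v→r0 — no edge inside a register ⇒ χ ≤ 4
  χ = 4

Answer: 4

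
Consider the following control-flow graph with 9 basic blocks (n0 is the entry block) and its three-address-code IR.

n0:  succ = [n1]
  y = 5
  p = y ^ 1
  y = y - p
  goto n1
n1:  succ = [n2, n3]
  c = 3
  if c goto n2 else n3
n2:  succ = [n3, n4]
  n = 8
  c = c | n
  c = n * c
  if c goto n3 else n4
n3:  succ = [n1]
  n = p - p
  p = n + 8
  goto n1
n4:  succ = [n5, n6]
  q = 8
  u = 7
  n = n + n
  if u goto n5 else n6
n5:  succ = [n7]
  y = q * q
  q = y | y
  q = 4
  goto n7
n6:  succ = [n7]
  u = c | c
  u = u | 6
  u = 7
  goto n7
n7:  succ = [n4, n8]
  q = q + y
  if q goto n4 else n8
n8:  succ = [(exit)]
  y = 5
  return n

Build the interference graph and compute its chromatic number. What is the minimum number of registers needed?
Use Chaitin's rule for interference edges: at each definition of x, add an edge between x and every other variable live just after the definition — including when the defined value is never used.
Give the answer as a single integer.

def/use:
  n0: def={p,y} ue=∅
  n1: def={c} ue=∅
  n2: def={c,n} ue={c}
  n3: def={n,p} ue={p}
  n4: def={n,q,u} ue={n}
  n5: def={q,y} ue={q}
  n6: def={u} ue={c}
  n7: def={q} ue={q,y}
  n8: def={y} ue={n}

Backward fixpoint:
  n0 li=∅ lo={p,y}
  n1 li={p,y} lo={c,p,y}
  n2 li={c,p,y} lo={c,n,p,y}
  n3 li={p,y} lo={p,y}
  n4 li={c,n,y} lo={c,n,q,y}
  n5 li={c,n,q} lo={c,n,q,y}
  n6 li={c,n,q,y} lo={c,n,q,y}
  n7 li={c,n,q,y} lo={c,n,y}
  n8 li={n} lo=∅

Interfere edges:
  c: {n,p,q,u,y}
  n: {c,p,q,u,y}
  p: {c,n,y}
  q: {c,n,u,y}
  u: {c,n,q,y}
  y: {c,n,p,q,u}

Chromatic number:
  clique {c,n,q,u,y} ⇒ need ≥ 5
  5-colouring: R0={c}  R1={n}  R2={y}  R3={p,q}  R4={u}
  χ = 5

Answer: 5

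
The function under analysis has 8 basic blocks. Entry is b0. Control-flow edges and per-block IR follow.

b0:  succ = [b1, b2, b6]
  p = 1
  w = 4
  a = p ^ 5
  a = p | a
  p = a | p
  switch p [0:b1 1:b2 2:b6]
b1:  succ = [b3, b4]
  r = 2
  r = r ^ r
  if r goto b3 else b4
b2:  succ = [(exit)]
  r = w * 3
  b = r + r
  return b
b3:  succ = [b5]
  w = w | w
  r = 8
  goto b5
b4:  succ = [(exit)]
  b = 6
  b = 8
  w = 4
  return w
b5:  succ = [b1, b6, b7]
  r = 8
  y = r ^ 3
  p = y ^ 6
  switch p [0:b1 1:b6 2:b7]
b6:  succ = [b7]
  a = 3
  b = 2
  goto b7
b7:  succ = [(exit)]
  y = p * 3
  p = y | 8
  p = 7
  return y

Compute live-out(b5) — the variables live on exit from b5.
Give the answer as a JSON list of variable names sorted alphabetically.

Answer: ["p", "w"]

Working:
Block summaries:
  b0: {a,p,w} / ∅
  b1: {r} / ∅
  b2: {b,r} / {w}
  b3: {r,w} / {w}
  b4: {b,w} / ∅
  b5: {p,r,y} / ∅
  b6: {a,b} / ∅
  b7: {p,y} / {p}

Live sets:
  live b0: ∅→{p,w}
  live b1: {w}→{w}
  live b2: {w}→∅
  live b3: {w}→{w}
  live b4: ∅→∅
  live b5: {w}→{p,w}
  live b6: {p}→{p}
  live b7: {p}→∅

live-out(b5) = ["p", "w"]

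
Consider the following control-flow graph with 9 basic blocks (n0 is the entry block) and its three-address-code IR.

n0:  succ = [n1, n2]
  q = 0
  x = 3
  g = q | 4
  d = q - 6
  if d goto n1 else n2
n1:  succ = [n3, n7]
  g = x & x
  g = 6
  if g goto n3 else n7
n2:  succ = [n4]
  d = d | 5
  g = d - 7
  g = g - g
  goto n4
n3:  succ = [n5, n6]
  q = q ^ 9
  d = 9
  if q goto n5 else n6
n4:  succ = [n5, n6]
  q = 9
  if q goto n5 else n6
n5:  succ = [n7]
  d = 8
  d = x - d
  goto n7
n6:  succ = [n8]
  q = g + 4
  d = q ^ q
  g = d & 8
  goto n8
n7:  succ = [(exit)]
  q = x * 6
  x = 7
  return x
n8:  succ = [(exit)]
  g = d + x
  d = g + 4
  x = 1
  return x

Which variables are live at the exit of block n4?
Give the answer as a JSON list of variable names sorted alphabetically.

Answer: ["g", "x"]

Working:
def/use:
  n0: def={d,g,q,x} ue=∅
  n1: def={g} ue={x}
  n2: def={d,g} ue={d}
  n3: def={d,q} ue={q}
  n4: def={q} ue=∅
  n5: def={d} ue={x}
  n6: def={d,g,q} ue={g}
  n7: def={q,x} ue={x}
  n8: def={d,g,x} ue={d,x}

Backward fixpoint:
  live n0: ∅→{d,q,x}
  live n1: {q,x}→{g,q,x}
  live n2: {d,x}→{g,x}
  live n3: {g,q,x}→{g,x}
  live n4: {g,x}→{g,x}
  live n5: {x}→{x}
  live n6: {g,x}→{d,x}
  live n7: {x}→∅
  live n8: {d,x}→∅

live-out(n4) = ["g", "x"]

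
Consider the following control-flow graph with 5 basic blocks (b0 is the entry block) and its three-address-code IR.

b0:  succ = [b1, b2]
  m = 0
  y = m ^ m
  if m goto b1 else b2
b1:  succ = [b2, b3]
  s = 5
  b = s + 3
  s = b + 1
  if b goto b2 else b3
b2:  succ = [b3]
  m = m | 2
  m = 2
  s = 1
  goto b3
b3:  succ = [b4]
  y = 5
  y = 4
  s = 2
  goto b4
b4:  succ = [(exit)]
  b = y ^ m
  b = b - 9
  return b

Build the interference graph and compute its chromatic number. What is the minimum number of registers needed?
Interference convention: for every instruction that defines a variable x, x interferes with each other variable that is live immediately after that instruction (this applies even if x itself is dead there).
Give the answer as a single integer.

Block summaries:
  b0: def={m,y} ue=∅
  b1: def={b,s} ue=∅
  b2: def={m,s} ue={m}
  b3: def={s,y} ue=∅
  b4: def={b} ue={m,y}

Backward fixpoint:
  b0 li=∅ lo={m}
  b1 li={m} lo={m}
  b2 li={m} lo={m}
  b3 li={m} lo={m,y}
  b4 li={m,y} lo=∅

Conflict graph:
  b↔{m,s}
  m↔{b,s,y}
  s↔{b,m,y}
  y↔{m,s}

Chromatic number:
  {b,m,s} pairwise interfere (3-clique) ⇒ χ ≥ 3
  3-colouring: r0={m}  r1={s}  r2={b,y}
  χ = 3

Answer: 3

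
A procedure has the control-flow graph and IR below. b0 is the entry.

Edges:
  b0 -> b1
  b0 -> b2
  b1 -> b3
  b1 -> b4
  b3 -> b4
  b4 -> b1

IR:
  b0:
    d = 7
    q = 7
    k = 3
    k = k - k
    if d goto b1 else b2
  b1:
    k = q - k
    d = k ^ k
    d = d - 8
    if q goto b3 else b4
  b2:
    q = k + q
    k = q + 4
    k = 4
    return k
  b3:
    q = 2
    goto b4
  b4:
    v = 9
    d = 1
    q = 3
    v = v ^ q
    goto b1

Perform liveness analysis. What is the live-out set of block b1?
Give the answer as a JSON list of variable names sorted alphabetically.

Answer: ["k"]

Working:
Block summaries:
  b0: {d,k,q} / ∅
  b1: {d,k} / {k,q}
  b2: {k,q} / {k,q}
  b3: {q} / ∅
  b4: {d,q,v} / ∅

Live sets:
  live b0: ∅→{k,q}
  live b1: {k,q}→{k}
  live b2: {k,q}→∅
  live b3: {k}→{k}
  live b4: {k}→{k,q}

live-out(b1) = ["k"]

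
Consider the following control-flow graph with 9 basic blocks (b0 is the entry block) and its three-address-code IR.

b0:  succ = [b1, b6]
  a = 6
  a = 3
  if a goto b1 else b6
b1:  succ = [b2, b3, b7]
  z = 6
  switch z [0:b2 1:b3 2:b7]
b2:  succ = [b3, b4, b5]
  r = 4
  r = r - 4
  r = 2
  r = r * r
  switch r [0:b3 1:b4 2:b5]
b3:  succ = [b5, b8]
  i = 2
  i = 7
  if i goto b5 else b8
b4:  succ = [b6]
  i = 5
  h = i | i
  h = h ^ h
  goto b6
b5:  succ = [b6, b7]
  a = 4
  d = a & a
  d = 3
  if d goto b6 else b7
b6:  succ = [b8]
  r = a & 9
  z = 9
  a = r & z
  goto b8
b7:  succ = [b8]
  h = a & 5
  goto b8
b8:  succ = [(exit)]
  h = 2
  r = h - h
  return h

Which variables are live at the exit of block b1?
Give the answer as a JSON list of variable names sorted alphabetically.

Per-block:
  b0: {a} / ∅
  b1: {z} / ∅
  b2: {r} / ∅
  b3: {i} / ∅
  b4: {h,i} / ∅
  b5: {a,d} / ∅
  b6: {a,r,z} / {a}
  b7: {h} / {a}
  b8: {h,r} / ∅

Backward fixpoint:
  live b0: ∅→{a}
  live b1: {a}→{a}
  live b2: {a}→{a}
  live b3: ∅→∅
  live b4: {a}→{a}
  live b5: ∅→{a}
  live b6: {a}→∅
  live b7: {a}→∅
  live b8: ∅→∅

live-out(b1) = ["a"]

Answer: ["a"]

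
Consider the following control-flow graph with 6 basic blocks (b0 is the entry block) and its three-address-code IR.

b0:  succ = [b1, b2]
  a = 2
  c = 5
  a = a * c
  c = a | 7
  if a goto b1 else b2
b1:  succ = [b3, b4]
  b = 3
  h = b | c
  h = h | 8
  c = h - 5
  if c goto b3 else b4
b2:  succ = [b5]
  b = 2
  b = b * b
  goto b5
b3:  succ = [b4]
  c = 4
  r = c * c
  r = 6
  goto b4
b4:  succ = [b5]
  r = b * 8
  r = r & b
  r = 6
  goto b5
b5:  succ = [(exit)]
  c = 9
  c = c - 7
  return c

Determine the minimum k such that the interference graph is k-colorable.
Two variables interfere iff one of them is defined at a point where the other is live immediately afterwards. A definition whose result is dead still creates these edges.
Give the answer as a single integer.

Block summaries:
  b0: {a,c} / ∅
  b1: {b,c,h} / {c}
  b2: {b} / ∅
  b3: {c,r} / ∅
  b4: {r} / {b}
  b5: {c} / ∅

Liveness:
  b0: in=∅ out={c}
  b1: in={c} out={b}
  b2: in=∅ out=∅
  b3: in={b} out={b}
  b4: in={b} out=∅
  b5: in=∅ out=∅

Interference:
  a — {c}
  b — {c,h,r}
  c — {a,b}
  h — {b}
  r — {b}

Chromatic number:
  clique {a,c} ⇒ need ≥ 2
  2-colouring: R0={a,b}  R1={c,h,r}
  χ = 2

Answer: 2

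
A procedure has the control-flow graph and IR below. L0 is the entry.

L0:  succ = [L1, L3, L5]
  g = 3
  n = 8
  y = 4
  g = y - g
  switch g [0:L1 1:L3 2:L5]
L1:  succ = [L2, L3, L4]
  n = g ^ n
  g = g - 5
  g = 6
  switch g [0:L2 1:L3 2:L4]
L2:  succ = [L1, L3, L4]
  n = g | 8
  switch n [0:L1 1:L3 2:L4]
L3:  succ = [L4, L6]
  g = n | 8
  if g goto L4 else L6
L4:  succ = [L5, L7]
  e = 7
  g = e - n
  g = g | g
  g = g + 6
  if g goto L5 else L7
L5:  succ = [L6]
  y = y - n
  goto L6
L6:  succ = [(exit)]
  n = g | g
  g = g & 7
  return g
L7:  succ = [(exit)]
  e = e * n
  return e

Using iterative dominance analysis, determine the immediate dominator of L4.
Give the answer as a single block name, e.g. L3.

Answer: L0

Analysis:
idom tree: L1←L0 L2←L1 L3←L0 L4←L0 L5←L0 L6←L0 L7←L4
Dom∩ at merges:
  L1: preds {L0,L2}: {L0} ∩ {L0,L1,L2} = {L0}; idom=L0
  L3: preds {L0,L1,L2}: {L0} ∩ {L0,L1} ∩ {L0,L1,L2} = {L0}; idom=L0
  L4: preds {L1,L2,L3}: {L0,L1} ∩ {L0,L1,L2} ∩ {L0,L3} = {L0}; idom=L0
  L5: preds {L0,L4}: {L0} ∩ {L0,L4} = {L0}; idom=L0
  L6: preds {L3,L5}: {L0,L3} ∩ {L0,L5} = {L0}; idom=L0

idom(L4) = L0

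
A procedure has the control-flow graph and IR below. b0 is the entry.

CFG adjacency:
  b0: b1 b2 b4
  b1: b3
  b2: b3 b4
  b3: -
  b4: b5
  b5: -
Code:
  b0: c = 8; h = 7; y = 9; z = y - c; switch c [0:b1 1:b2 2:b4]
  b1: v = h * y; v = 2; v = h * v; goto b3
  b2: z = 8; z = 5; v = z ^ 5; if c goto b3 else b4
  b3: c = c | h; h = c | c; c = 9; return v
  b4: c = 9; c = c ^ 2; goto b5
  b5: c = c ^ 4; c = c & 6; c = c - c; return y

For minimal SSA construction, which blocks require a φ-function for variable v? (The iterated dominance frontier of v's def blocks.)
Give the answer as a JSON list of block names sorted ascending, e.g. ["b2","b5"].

idom tree: b1←b0 b2←b0 b3←b0 b4←b0 b5←b4
Dom∩ at merges:
  b3: preds {b1,b2}: {b0,b1} ∩ {b0,b2} = {b0}; idom=b0
  b4: preds {b0,b2}: {b0} ∩ {b0,b2} = {b0}; idom=b0

DF derivation:
  join b3 pred b1: b1 stop@b0
  join b3 pred b2: b2 stop@b0
  join b4 pred b0: · stop@b0
  join b4 pred b2: b2 stop@b0
  DF(b0)=∅
  DF(b1)={b3}
  DF(b2)={b3,b4}
  DF(b3)=∅
  DF(b4)=∅
  DF(b5)=∅

φ for v: defs {b1,b2}
  DF⁺ = {b3,b4}

Answer: ["b3", "b4"]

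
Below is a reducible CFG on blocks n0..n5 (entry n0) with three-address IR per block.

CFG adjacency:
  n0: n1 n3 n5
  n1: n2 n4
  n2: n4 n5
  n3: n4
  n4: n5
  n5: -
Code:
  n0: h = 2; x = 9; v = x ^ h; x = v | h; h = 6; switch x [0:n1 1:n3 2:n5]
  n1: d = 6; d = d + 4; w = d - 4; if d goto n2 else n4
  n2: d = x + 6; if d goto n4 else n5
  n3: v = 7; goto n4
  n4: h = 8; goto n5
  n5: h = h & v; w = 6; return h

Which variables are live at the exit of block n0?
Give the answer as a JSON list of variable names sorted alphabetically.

Answer: ["h", "v", "x"]

Analysis:
Per-block:
  n0: {h,v,x} / ∅
  n1: {d,w} / ∅
  n2: {d} / {x}
  n3: {v} / ∅
  n4: {h} / ∅
  n5: {h,w} / {h,v}

Live sets:
  n0 li=∅ lo={h,v,x}
  n1 li={h,v,x} lo={h,v,x}
  n2 li={h,v,x} lo={h,v}
  n3 li=∅ lo={v}
  n4 li={v} lo={h,v}
  n5 li={h,v} lo=∅

live-out(n0) = ["h", "v", "x"]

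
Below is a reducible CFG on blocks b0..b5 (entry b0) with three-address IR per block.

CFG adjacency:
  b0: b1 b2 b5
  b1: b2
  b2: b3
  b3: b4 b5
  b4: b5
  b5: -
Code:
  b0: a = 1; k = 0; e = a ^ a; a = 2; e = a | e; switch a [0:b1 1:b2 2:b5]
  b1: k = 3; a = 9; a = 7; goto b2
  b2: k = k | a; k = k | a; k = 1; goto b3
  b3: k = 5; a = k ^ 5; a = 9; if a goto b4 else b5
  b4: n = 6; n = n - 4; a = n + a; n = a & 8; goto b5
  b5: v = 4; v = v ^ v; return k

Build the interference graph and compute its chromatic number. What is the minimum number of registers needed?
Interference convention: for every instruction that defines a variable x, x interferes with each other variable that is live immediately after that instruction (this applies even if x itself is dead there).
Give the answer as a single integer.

Answer: 3

Derivation:
Block summaries:
  b0 def {a,e,k} use ∅
  b1 def {a,k} use ∅
  b2 def {k} use {a,k}
  b3 def {a,k} use ∅
  b4 def {a,n} use {a}
  b5 def {v} use {k}

Backward fixpoint:
  b0 li=∅ lo={a,k}
  b1 li=∅ lo={a,k}
  b2 li={a,k} lo=∅
  b3 li=∅ lo={a,k}
  b4 li={a,k} lo={k}
  b5 li={k} lo=∅

Interfere edges:
  a — {e,k,n}
  e — {a,k}
  k — {a,e,n,v}
  n — {a,k}
  v — {k}

Chromatic number:
  clique {a,e,k} ⇒ need ≥ 3
  assign a→r1 e→r2 k→r0 n→r2 v→r1 — no edge inside a register ⇒ χ ≤ 3
  χ = 3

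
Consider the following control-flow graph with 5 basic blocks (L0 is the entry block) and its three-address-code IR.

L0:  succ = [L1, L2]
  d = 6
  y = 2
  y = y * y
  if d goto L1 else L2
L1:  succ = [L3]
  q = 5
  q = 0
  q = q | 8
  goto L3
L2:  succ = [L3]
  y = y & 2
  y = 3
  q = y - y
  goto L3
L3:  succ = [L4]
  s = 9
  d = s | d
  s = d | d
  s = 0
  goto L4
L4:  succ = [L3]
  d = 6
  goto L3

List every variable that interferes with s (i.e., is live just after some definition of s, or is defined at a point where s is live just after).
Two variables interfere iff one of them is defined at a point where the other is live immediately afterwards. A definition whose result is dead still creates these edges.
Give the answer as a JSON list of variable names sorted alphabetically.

Block summaries:
  L0 def {d,y} use ∅
  L1 def {q} use ∅
  L2 def {q,y} use {y}
  L3 def {d,s} use {d}
  L4 def {d} use ∅

Backward fixpoint:
  L0: in=∅ out={d,y}
  L1: in={d} out={d}
  L2: in={d,y} out={d}
  L3: in={d} out=∅
  L4: in=∅ out={d}

Interference:
  d: {q,s,y}
  q: {d}
  s: {d}
  y: {d}

N(s) = ["d"]

Answer: ["d"]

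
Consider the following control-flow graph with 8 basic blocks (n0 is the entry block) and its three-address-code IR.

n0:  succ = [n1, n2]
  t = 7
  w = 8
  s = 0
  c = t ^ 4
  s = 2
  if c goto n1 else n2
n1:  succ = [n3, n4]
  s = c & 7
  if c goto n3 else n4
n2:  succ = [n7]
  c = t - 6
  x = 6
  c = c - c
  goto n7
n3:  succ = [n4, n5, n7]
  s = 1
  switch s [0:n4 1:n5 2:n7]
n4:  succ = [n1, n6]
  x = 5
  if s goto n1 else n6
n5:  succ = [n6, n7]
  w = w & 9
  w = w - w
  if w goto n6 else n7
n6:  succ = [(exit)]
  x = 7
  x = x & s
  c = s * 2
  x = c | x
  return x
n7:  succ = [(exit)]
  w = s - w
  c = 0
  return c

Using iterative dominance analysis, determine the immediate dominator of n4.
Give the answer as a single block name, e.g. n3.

idom tree: n1←n0 n2←n0 n3←n1 n4←n1 n5←n3 n6←n1 n7←n0
Dom at joins:
  n1: preds {n0,n4}: {n0} ∩ {n0,n1,n4} = {n0}; idom=n0
  n4: preds {n1,n3}: {n0,n1} ∩ {n0,n1,n3} = {n0,n1}; idom=n1
  n6: preds {n4,n5}: {n0,n1,n4} ∩ {n0,n1,n3,n5} = {n0,n1}; idom=n1
  n7: preds {n2,n3,n5}: {n0,n2} ∩ {n0,n1,n3} ∩ {n0,n1,n3,n5} = {n0}; idom=n0

idom(n4) = n1

Answer: n1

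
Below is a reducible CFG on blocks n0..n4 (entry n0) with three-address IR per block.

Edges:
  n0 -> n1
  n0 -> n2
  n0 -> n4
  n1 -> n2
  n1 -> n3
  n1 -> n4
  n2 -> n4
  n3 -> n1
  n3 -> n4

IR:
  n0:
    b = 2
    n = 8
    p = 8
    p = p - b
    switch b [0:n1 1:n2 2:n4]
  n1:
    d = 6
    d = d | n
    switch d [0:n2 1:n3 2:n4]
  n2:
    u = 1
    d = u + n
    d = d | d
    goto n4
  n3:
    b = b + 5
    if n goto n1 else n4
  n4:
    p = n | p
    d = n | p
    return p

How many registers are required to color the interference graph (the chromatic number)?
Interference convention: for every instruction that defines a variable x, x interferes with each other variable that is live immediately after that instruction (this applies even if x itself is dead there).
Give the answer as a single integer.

Block summaries:
  n0: def={b,n,p} ue=∅
  n1: def={d} ue={n}
  n2: def={d,u} ue={n}
  n3: def={b} ue={b,n}
  n4: def={d,p} ue={n,p}

Live sets:
  live n0: ∅→{b,n,p}
  live n1: {b,n,p}→{b,n,p}
  live n2: {n,p}→{n,p}
  live n3: {b,n,p}→{b,n,p}
  live n4: {n,p}→∅

Interfere edges:
  b↔{d,n,p}
  d↔{b,n,p}
  n↔{b,d,p,u}
  p↔{b,d,n,u}
  u↔{n,p}

Chromatic number:
  lower bound: {b,d,n,p} mutually conflict ⇒ χ ≥ 4
  4-colouring: r0={n}  r1={p}  r2={b,u}  r3={d}
  χ = 4

Answer: 4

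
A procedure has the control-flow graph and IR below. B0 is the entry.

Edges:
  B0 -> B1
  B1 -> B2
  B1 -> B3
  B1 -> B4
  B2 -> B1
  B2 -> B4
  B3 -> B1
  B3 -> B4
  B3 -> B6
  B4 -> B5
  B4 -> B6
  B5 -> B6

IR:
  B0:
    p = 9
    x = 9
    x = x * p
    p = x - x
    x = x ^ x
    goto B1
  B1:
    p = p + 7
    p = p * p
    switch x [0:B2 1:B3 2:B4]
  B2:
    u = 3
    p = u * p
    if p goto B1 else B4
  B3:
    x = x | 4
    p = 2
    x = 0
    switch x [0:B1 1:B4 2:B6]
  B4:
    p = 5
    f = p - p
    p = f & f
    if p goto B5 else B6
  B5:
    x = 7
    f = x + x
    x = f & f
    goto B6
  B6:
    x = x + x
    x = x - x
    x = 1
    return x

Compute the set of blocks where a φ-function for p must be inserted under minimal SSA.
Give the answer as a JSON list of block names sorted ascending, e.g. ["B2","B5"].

Answer: ["B1", "B4", "B6"]

Analysis:
idom tree: B1←B0 B2←B1 B3←B1 B4←B1 B5←B4 B6←B1
Dom∩ at merges:
  B1: preds {B0,B2,B3}: {B0} ∩ {B0,B1,B2} ∩ {B0,B1,B3} = {B0}; idom=B0
  B4: preds {B1,B2,B3}: {B0,B1} ∩ {B0,B1,B2} ∩ {B0,B1,B3} = {B0,B1}; idom=B1
  B6: preds {B3,B4,B5}: {B0,B1,B3} ∩ {B0,B1,B4} ∩ {B0,B1,B4,B5} = {B0,B1}; idom=B1

DF walk-up:
  B1←B0: walk · to B0
  B1←B2: walk B2→B1 to B0
  B1←B3: walk B3→B1 to B0
  B4←B1: walk · to B1
  B4←B2: walk B2 to B1
  B4←B3: walk B3 to B1
  B6←B3: walk B3 to B1
  B6←B4: walk B4 to B1
  B6←B5: walk B5→B4 to B1
  B0: DF=∅
  B1: DF={B1}
  B2: DF={B1,B4}
  B3: DF={B1,B4,B6}
  B4: DF={B6}
  B5: DF={B6}
  B6: DF=∅

φ for p: defs {B0,B1,B2,B3,B4}
  DF⁺ = {B1,B4,B6}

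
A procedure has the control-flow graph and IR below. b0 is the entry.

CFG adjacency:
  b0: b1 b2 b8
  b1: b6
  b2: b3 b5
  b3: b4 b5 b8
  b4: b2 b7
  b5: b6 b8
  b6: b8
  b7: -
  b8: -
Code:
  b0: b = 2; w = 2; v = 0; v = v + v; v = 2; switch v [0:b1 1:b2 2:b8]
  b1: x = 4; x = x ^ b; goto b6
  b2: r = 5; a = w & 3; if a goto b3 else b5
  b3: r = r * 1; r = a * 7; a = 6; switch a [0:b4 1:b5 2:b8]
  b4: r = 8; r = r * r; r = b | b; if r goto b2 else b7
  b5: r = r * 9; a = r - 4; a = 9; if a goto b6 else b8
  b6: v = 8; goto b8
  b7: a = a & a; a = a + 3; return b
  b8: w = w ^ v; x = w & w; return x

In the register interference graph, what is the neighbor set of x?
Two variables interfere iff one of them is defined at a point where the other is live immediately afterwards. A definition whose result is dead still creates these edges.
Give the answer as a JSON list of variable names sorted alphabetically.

Answer: ["b", "w"]

Working:
Per-block:
  b0 def {b,v,w} use ∅
  b1 def {x} use {b}
  b2 def {a,r} use {w}
  b3 def {a,r} use {a,r}
  b4 def {r} use {b}
  b5 def {a,r} use {r}
  b6 def {v} use ∅
  b7 def {a} use {a,b}
  b8 def {w,x} use {v,w}

Live sets:
  b0: in=∅ out={b,v,w}
  b1: in={b,w} out={w}
  b2: in={b,v,w} out={a,b,r,v,w}
  b3: in={a,b,r,v,w} out={a,b,r,v,w}
  b4: in={a,b,v,w} out={a,b,v,w}
  b5: in={r,v,w} out={v,w}
  b6: in={w} out={v,w}
  b7: in={a,b} out=∅
  b8: in={v,w} out=∅

Interfere edges:
  a — {b,r,v,w}
  b — {a,r,v,w,x}
  r — {a,b,v,w}
  v — {a,b,r,w}
  w — {a,b,r,v,x}
  x — {b,w}

N(x) = ["b", "w"]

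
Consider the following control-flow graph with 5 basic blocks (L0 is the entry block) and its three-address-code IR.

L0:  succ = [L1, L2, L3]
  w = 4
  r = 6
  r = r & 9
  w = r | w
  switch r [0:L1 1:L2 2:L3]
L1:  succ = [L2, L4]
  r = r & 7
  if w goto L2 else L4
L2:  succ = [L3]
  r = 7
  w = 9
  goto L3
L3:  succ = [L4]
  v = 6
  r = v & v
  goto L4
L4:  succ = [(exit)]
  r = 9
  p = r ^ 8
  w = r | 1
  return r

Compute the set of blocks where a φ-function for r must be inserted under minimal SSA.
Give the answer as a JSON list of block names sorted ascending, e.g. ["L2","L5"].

idom tree: L1←L0 L2←L0 L3←L0 L4←L0
Join-block Dom:
  L2: preds {L0,L1}: {L0} ∩ {L0,L1} = {L0}; idom=L0
  L3: preds {L0,L2}: {L0} ∩ {L0,L2} = {L0}; idom=L0
  L4: preds {L1,L3}: {L0,L1} ∩ {L0,L3} = {L0}; idom=L0

DF walk-up:
  L2←L0: walk · to L0
  L2←L1: walk L1 to L0
  L3←L0: walk · to L0
  L3←L2: walk L2 to L0
  L4←L1: walk L1 to L0
  L4←L3: walk L3 to L0
  DF(L0)=∅
  DF(L1)={L2,L4}
  DF(L2)={L3}
  DF(L3)={L4}
  DF(L4)=∅

φ for r: defs {L0,L1,L2,L3,L4}
  DF⁺ = {L2,L3,L4}

Answer: ["L2", "L3", "L4"]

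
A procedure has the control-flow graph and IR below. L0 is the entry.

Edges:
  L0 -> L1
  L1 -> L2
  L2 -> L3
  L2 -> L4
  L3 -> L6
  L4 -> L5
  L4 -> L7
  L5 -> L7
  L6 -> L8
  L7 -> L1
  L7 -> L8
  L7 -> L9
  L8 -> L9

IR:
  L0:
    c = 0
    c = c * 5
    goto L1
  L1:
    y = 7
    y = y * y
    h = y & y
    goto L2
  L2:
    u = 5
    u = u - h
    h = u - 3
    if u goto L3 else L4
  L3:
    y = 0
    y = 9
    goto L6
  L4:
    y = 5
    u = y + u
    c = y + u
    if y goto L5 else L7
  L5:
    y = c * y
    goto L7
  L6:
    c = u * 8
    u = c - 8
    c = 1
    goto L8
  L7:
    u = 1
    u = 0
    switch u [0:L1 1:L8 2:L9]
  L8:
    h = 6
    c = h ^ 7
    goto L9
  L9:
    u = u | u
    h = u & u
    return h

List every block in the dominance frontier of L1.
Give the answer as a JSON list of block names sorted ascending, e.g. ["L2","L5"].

idom tree: L1←L0 L2←L1 L3←L2 L4←L2 L5←L4 L6←L3 L7←L4 L8←L2 L9←L2
Dom at joins:
  L1: preds {L0,L7}: {L0} ∩ {L0,L1,L2,L4,L7} = {L0}; idom=L0
  L7: preds {L4,L5}: {L0,L1,L2,L4} ∩ {L0,L1,L2,L4,L5} = {L0,L1,L2,L4}; idom=L4
  L8: preds {L6,L7}: {L0,L1,L2,L3,L6} ∩ {L0,L1,L2,L4,L7} = {L0,L1,L2}; idom=L2
  L9: preds {L7,L8}: {L0,L1,L2,L4,L7} ∩ {L0,L1,L2,L8} = {L0,L1,L2}; idom=L2

DF derivation:
  join L1 pred L0: · stop@L0
  join L1 pred L7: L7→L4→L2→L1 stop@L0
  join L7 pred L4: · stop@L4
  join L7 pred L5: L5 stop@L4
  join L8 pred L6: L6→L3 stop@L2
  join L8 pred L7: L7→L4 stop@L2
  join L9 pred L7: L7→L4 stop@L2
  join L9 pred L8: L8 stop@L2
  DF(L0)=∅
  DF(L1)={L1}
  DF(L2)={L1}
  DF(L3)={L8}
  DF(L4)={L1,L8,L9}
  DF(L5)={L7}
  DF(L6)={L8}
  DF(L7)={L1,L8,L9}
  DF(L8)={L9}
  DF(L9)=∅

DF(L1) = ["L1"]

Answer: ["L1"]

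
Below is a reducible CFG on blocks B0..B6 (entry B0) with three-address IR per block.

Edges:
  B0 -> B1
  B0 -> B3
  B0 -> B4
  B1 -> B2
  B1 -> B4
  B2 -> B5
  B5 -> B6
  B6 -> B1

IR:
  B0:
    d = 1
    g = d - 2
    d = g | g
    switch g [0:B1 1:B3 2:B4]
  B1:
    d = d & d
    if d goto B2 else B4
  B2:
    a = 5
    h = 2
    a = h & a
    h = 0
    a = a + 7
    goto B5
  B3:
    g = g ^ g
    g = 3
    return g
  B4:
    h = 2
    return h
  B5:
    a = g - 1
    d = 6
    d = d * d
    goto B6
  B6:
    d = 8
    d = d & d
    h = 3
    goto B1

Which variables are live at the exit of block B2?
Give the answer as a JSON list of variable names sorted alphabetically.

Answer: ["g"]

Analysis:
def/use:
  B0 def {d,g} use ∅
  B1 def {d} use {d}
  B2 def {a,h} use ∅
  B3 def {g} use {g}
  B4 def {h} use ∅
  B5 def {a,d} use {g}
  B6 def {d,h} use ∅

Live sets:
  B0: in=∅ out={d,g}
  B1: in={d,g} out={g}
  B2: in={g} out={g}
  B3: in={g} out=∅
  B4: in=∅ out=∅
  B5: in={g} out={g}
  B6: in={g} out={d,g}

live-out(B2) = ["g"]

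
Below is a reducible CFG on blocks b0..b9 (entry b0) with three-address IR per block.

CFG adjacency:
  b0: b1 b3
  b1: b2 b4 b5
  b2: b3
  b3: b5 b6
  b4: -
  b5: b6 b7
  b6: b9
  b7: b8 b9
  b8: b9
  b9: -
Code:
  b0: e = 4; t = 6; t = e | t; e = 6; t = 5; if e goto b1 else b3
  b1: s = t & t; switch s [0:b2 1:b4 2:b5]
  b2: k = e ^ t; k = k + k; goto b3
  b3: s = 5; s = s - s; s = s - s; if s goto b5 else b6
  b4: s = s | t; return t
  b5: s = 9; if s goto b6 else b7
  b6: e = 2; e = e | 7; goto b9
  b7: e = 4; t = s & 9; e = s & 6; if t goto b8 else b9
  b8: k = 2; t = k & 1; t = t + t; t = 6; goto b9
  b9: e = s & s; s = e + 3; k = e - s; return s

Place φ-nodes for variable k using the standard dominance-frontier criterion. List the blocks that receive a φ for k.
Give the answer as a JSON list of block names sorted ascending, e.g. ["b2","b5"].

Answer: ["b3", "b5", "b6", "b9"]

Analysis:
idom tree: b1←b0 b2←b1 b3←b0 b4←b1 b5←b0 b6←b0 b7←b5 b8←b7 b9←b0
Dom at joins:
  b3: preds {b0,b2}: {b0} ∩ {b0,b1,b2} = {b0}; idom=b0
  b5: preds {b1,b3}: {b0,b1} ∩ {b0,b3} = {b0}; idom=b0
  b6: preds {b3,b5}: {b0,b3} ∩ {b0,b5} = {b0}; idom=b0
  b9: preds {b6,b7,b8}: {b0,b6} ∩ {b0,b5,b7} ∩ {b0,b5,b7,b8} = {b0}; idom=b0

Frontier:
  b3←b0: walk · to b0
  b3←b2: walk b2→b1 to b0
  b5←b1: walk b1 to b0
  b5←b3: walk b3 to b0
  b6←b3: walk b3 to b0
  b6←b5: walk b5 to b0
  b9←b6: walk b6 to b0
  b9←b7: walk b7→b5 to b0
  b9←b8: walk b8→b7→b5 to b0
  DF(b0)=∅
  DF(b1)={b3,b5}
  DF(b2)={b3}
  DF(b3)={b5,b6}
  DF(b4)=∅
  DF(b5)={b6,b9}
  DF(b6)={b9}
  DF(b7)={b9}
  DF(b8)={b9}
  DF(b9)=∅

φ for k: defs {b2,b8,b9}
  DF⁺ = {b3,b5,b6,b9}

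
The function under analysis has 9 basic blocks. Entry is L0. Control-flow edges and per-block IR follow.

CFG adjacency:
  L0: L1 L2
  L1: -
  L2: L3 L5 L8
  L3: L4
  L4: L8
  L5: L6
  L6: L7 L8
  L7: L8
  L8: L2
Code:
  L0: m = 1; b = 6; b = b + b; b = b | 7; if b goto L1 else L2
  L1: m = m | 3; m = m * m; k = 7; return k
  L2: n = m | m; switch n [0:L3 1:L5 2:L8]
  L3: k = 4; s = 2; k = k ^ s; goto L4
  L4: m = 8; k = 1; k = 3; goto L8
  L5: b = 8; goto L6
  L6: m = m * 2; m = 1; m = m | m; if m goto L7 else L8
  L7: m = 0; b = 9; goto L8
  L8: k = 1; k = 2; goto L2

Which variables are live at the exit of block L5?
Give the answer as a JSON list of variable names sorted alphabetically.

Block summaries:
  L0: def={b,m} ue=∅
  L1: def={k,m} ue={m}
  L2: def={n} ue={m}
  L3: def={k,s} ue=∅
  L4: def={k,m} ue=∅
  L5: def={b} ue=∅
  L6: def={m} ue={m}
  L7: def={b,m} ue=∅
  L8: def={k} ue=∅

Live sets:
  L0: in=∅ out={m}
  L1: in={m} out=∅
  L2: in={m} out={m}
  L3: in=∅ out=∅
  L4: in=∅ out={m}
  L5: in={m} out={m}
  L6: in={m} out={m}
  L7: in=∅ out={m}
  L8: in={m} out={m}

live-out(L5) = ["m"]

Answer: ["m"]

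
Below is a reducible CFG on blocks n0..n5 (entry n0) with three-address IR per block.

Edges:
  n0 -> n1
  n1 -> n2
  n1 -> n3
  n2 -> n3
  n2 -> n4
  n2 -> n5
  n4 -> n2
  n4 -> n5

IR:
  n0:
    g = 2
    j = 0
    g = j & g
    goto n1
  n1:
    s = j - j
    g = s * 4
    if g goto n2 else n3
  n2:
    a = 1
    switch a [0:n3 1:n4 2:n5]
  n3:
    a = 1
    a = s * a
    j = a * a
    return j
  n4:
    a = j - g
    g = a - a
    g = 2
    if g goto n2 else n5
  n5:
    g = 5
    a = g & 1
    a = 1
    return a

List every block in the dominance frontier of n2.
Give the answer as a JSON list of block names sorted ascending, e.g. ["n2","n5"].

idom tree: n1←n0 n2←n1 n3←n1 n4←n2 n5←n2
Dom∩ at merges:
  n2: preds {n1,n4}: {n0,n1} ∩ {n0,n1,n2,n4} = {n0,n1}; idom=n1
  n3: preds {n1,n2}: {n0,n1} ∩ {n0,n1,n2} = {n0,n1}; idom=n1
  n5: preds {n2,n4}: {n0,n1,n2} ∩ {n0,n1,n2,n4} = {n0,n1,n2}; idom=n2

Frontier:
  n2←n1: walk · to n1
  n2←n4: walk n4→n2 to n1
  n3←n1: walk · to n1
  n3←n2: walk n2 to n1
  n5←n2: walk · to n2
  n5←n4: walk n4 to n2
  DF(n0)=∅
  DF(n1)=∅
  DF(n2)={n2,n3}
  DF(n3)=∅
  DF(n4)={n2,n5}
  DF(n5)=∅

DF(n2) = ["n2", "n3"]

Answer: ["n2", "n3"]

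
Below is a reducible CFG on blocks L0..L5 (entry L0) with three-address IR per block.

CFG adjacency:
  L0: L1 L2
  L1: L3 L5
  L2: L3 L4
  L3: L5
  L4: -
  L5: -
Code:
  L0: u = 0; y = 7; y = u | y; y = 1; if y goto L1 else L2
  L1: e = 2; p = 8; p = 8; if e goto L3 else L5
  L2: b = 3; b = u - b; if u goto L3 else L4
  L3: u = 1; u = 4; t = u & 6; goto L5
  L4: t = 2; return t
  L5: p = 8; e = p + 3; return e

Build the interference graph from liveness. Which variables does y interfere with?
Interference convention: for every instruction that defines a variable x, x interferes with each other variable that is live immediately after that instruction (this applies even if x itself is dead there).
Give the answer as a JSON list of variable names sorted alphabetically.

Answer: ["u"]

Analysis:
def/use:
  L0: {u,y} / ∅
  L1: {e,p} / ∅
  L2: {b} / {u}
  L3: {t,u} / ∅
  L4: {t} / ∅
  L5: {e,p} / ∅

Backward fixpoint:
  L0: in=∅ out={u}
  L1: in=∅ out=∅
  L2: in={u} out=∅
  L3: in=∅ out=∅
  L4: in=∅ out=∅
  L5: in=∅ out=∅

Interfere edges:
  b — {u}
  e — {p}
  p — {e}
  t — ∅
  u — {b,y}
  y — {u}

N(y) = ["u"]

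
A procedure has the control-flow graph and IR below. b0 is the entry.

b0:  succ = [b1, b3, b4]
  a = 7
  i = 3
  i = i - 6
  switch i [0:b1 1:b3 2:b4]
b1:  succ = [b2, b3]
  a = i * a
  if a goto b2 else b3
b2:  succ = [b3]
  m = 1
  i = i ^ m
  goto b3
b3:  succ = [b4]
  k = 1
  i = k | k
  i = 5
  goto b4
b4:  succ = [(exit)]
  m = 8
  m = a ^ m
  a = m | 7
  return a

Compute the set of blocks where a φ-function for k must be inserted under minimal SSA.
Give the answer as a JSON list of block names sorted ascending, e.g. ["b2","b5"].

idom tree: b1←b0 b2←b1 b3←b0 b4←b0
Dom∩ at merges:
  b3: preds {b0,b1,b2}: {b0} ∩ {b0,b1} ∩ {b0,b1,b2} = {b0}; idom=b0
  b4: preds {b0,b3}: {b0} ∩ {b0,b3} = {b0}; idom=b0

DF walk-up:
  join b3 pred b0: · stop@b0
  join b3 pred b1: b1 stop@b0
  join b3 pred b2: b2→b1 stop@b0
  join b4 pred b0: · stop@b0
  join b4 pred b3: b3 stop@b0
  b0 → ∅
  b1 → {b3}
  b2 → {b3}
  b3 → {b4}
  b4 → ∅

φ for k: defs {b3}
  DF⁺ = {b4}

Answer: ["b4"]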